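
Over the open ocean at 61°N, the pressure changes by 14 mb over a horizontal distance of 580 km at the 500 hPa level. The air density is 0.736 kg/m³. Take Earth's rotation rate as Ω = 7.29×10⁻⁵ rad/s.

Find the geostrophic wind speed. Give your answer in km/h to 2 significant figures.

Coriolis parameter at 61°N:
f = 2Ω sin φ = 2 × 7.29×10⁻⁵ × sin 61° = 1.28×10⁻⁴ s⁻¹
Pressure gradient: |∂P/∂n| = 1400 Pa / 580000 m = 2.41×10⁻³ Pa/m
Geostrophic balance (pressure-gradient force = Coriolis force):
V_g = (1/(fρ)) |∂P/∂n| = 2.41×10⁻³ / (1.28×10⁻⁴ × 0.736) = 25.7 m/s
Converting: 25.7 m/s × 3.6 = 93 km/h

93 km/h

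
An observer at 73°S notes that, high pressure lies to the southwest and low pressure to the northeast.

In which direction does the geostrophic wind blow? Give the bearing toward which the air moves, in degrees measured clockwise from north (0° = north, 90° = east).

315°

The pressure-gradient force points toward the northeast (bearing 045°).
Geostrophic balance: in the Southern Hemisphere the Coriolis force deflects motion to the left, so the geostrophic wind blows 90° to the left of the pressure-gradient force (low pressure on the right).
Rotating 045° by 90° counterclockwise gives 315° — the wind blows toward the northwest.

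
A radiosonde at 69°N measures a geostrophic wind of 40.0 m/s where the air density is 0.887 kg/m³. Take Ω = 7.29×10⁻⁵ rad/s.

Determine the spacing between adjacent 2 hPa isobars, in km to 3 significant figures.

Coriolis parameter at 69°N:
f = 2Ω sin φ = 2 × 7.29×10⁻⁵ × sin 69° = 1.36×10⁻⁴ s⁻¹
Geostrophic balance rearranged: |∂P/∂n| = f ρ V_g
|∂P/∂n| = 1.36×10⁻⁴ × 0.887 × 40.0 = 4.83×10⁻³ Pa/m
Isobar spacing: Δn = ΔP/|∂P/∂n| = 200 Pa / 4.83×10⁻³ Pa/m = 41413 m ≈ 41.4 km

41.4 km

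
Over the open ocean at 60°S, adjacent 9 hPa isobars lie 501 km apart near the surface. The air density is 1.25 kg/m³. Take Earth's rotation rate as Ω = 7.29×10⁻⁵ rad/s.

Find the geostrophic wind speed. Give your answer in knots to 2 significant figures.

Coriolis parameter at 60°S:
f = 2Ω sin φ = 2 × 7.29×10⁻⁵ × sin 60° = 1.26×10⁻⁴ s⁻¹
Pressure gradient: |∂P/∂n| = 900 Pa / 501000 m = 1.80×10⁻³ Pa/m
Geostrophic balance (pressure-gradient force = Coriolis force):
V_g = (1/(fρ)) |∂P/∂n| = 1.80×10⁻³ / (1.26×10⁻⁴ × 1.25) = 11.4 m/s
Converting: 11.4 m/s × 1.944 = 22 knots

22 knots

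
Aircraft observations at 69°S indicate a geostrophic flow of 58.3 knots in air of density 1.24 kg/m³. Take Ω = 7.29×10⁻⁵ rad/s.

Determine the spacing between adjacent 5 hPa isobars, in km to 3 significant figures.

98.8 km

Coriolis parameter at 69°S:
f = 2Ω sin φ = 2 × 7.29×10⁻⁵ × sin 69° = 1.36×10⁻⁴ s⁻¹
Wind speed in SI: 58.3 knots = 30.0 m/s
Geostrophic balance rearranged: |∂P/∂n| = f ρ V_g
|∂P/∂n| = 1.36×10⁻⁴ × 1.24 × 30.0 = 5.06×10⁻³ Pa/m
Isobar spacing: Δn = ΔP/|∂P/∂n| = 500 Pa / 5.06×10⁻³ Pa/m = 98772 m ≈ 98.8 km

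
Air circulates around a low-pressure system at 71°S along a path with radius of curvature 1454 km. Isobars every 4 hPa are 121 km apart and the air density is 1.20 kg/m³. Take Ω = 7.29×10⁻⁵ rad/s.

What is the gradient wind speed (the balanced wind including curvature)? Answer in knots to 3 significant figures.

35.6 knots

Coriolis parameter at 71°S:
f = 2Ω sin φ = 2 × 7.29×10⁻⁵ × sin 71° = 1.38×10⁻⁴ s⁻¹
Pressure gradient: |∂P/∂n| = 400 Pa / 121000 m = 3.31×10⁻³ Pa/m
Geostrophic speed: V_g = |∂P/∂n|/(fρ) = 3.31×10⁻³/(1.38×10⁻⁴ × 1.20) = 20.0 m/s
Around a low, centrifugal force acts outward with Coriolis, so pressure-gradient force balances both:
(1/ρ)|∂P/∂n| = fV + V²/R  →  V² + fR·V − fR·V_g = 0
With fR = 1.38×10⁻⁴ × 1454×10³ m = 200 m/s:
V = [−fR + √((fR)² + 4 fR V_g)]/2 = [−200 + √(200² + 4×200×20)]/2 = 18.3 m/s
Subgeostrophic (V < V_g = 20 m/s), as expected around a low.
Converting: 18.3 m/s × 1.944 = 35.6 knots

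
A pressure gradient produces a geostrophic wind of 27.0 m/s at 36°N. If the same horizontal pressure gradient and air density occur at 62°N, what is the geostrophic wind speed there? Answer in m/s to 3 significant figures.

18.0 m/s

With the same pressure gradient and density, V_g ∝ 1/f ∝ 1/sin φ.
V₂ = V₁ · sin φ₁ / sin φ₂ = 27.0 × sin 36° / sin 62°
V₂ = 27.0 × 0.5878/0.8829 = 18.0 m/s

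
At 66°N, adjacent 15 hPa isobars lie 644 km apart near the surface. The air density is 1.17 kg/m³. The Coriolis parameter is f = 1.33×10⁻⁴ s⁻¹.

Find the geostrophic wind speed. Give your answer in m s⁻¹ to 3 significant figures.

15.0 m s⁻¹

Pressure gradient: |∂P/∂n| = 1500 Pa / 644000 m = 2.33×10⁻³ Pa/m
Geostrophic balance (pressure-gradient force = Coriolis force):
V_g = (1/(fρ)) |∂P/∂n| = 2.33×10⁻³ / (1.33×10⁻⁴ × 1.17) = 15.0 m/s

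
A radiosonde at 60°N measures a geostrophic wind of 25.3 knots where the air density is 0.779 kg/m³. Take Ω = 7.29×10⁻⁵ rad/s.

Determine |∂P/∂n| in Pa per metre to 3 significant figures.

Coriolis parameter at 60°N:
f = 2Ω sin φ = 2 × 7.29×10⁻⁵ × sin 60° = 1.26×10⁻⁴ s⁻¹
Wind speed in SI: 25.3 knots = 13.0 m/s
Geostrophic balance rearranged: |∂P/∂n| = f ρ V_g
|∂P/∂n| = 1.26×10⁻⁴ × 0.779 × 13.0 = 1.28×10⁻³ Pa/m

1.28×10⁻³ Pa/m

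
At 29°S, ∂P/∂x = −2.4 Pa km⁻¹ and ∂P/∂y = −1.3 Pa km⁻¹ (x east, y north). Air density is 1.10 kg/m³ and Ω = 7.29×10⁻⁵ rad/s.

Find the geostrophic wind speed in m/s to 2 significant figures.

Coriolis parameter at 29°S:
f = 2Ω sin φ = 2 × 7.29×10⁻⁵ × sin 29° = 7.07×10⁻⁵ s⁻¹
In the Southern Hemisphere f is negative: f = −7.07×10⁻⁵ s⁻¹.
Component geostrophic relations (x east, y north):
u_g = −(1/(fρ)) ∂P/∂y,  v_g = (1/(fρ)) ∂P/∂x
u_g = −(−1.3×10⁻³)/(−7.07×10⁻⁵ × 1.10) = −16.7 m/s;  v_g = (−2.4×10⁻³)/(−7.07×10⁻⁵ × 1.10) = 30.9 m/s
|V_g| = √(u_g² + v_g²) = 35.1 m/s

35 m/s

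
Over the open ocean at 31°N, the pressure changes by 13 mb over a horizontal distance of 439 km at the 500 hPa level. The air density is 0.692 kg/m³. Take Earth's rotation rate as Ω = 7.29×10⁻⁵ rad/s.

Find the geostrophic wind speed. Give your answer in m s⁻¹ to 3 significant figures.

Coriolis parameter at 31°N:
f = 2Ω sin φ = 2 × 7.29×10⁻⁵ × sin 31° = 7.51×10⁻⁵ s⁻¹
Pressure gradient: |∂P/∂n| = 1300 Pa / 439000 m = 2.96×10⁻³ Pa/m
Geostrophic balance (pressure-gradient force = Coriolis force):
V_g = (1/(fρ)) |∂P/∂n| = 2.96×10⁻³ / (7.51×10⁻⁵ × 0.692) = 57.0 m/s

57.0 m s⁻¹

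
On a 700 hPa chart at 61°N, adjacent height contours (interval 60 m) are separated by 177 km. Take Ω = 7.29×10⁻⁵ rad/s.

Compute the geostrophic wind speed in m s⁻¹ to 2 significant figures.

Coriolis parameter at 61°N:
f = 2Ω sin φ = 2 × 7.29×10⁻⁵ × sin 61° = 1.28×10⁻⁴ s⁻¹
Height gradient: |∂Z/∂n| = 60 m / 177000 m = 3.39×10⁻⁴
On a pressure surface, geostrophic balance gives V_g = (g/f)|∂Z/∂n|:
V_g = 9.81 × 3.39×10⁻⁴ / 1.28×10⁻⁴ = 26.1 m/s

26 m s⁻¹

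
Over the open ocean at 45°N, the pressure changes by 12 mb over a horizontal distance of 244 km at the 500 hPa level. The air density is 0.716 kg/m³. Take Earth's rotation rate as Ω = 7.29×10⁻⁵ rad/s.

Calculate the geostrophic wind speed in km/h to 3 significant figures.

Coriolis parameter at 45°N:
f = 2Ω sin φ = 2 × 7.29×10⁻⁵ × sin 45° = 1.03×10⁻⁴ s⁻¹
Pressure gradient: |∂P/∂n| = 1200 Pa / 244000 m = 4.92×10⁻³ Pa/m
Geostrophic balance (pressure-gradient force = Coriolis force):
V_g = (1/(fρ)) |∂P/∂n| = 4.92×10⁻³ / (1.03×10⁻⁴ × 0.716) = 66.6 m/s
Converting: 66.6 m/s × 3.6 = 240 km/h

240 km/h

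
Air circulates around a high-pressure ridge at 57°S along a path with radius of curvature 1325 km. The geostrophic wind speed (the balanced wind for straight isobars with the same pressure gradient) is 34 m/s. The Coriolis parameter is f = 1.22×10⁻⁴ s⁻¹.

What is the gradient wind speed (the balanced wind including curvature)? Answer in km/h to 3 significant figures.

Around a high, pressure-gradient force acts outward with centrifugal, so Coriolis balances both:
fV = (1/ρ)|∂P/∂n| + V²/R  →  V² − fR·V + fR·V_g = 0
With fR = 1.22×10⁻⁴ × 1325×10³ m = 162 m/s:
V = [fR − √((fR)² − 4 fR V_g)]/2 = [162 − √(162² − 4×162×34)]/2 = 48.6 m/s
Supergeostrophic (V > V_g = 34 m/s), as expected around a high.
Converting: 48.6 m/s × 3.6 = 175 km/h

175 km/h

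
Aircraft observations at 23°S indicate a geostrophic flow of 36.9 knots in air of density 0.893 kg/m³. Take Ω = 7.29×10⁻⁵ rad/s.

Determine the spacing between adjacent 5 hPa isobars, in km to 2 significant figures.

Coriolis parameter at 23°S:
f = 2Ω sin φ = 2 × 7.29×10⁻⁵ × sin 23° = 5.70×10⁻⁵ s⁻¹
Wind speed in SI: 36.9 knots = 19.0 m/s
Geostrophic balance rearranged: |∂P/∂n| = f ρ V_g
|∂P/∂n| = 5.70×10⁻⁵ × 0.893 × 19.0 = 9.66×10⁻⁴ Pa/m
Isobar spacing: Δn = ΔP/|∂P/∂n| = 500 Pa / 9.66×10⁻⁴ Pa/m = 517748 m ≈ 520 km

520 km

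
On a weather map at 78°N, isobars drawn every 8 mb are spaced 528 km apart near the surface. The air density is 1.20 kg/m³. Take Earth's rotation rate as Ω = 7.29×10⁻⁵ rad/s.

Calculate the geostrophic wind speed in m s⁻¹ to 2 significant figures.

Coriolis parameter at 78°N:
f = 2Ω sin φ = 2 × 7.29×10⁻⁵ × sin 78° = 1.43×10⁻⁴ s⁻¹
Pressure gradient: |∂P/∂n| = 800 Pa / 528000 m = 1.52×10⁻³ Pa/m
Geostrophic balance (pressure-gradient force = Coriolis force):
V_g = (1/(fρ)) |∂P/∂n| = 1.52×10⁻³ / (1.43×10⁻⁴ × 1.20) = 8.85 m/s

8.9 m s⁻¹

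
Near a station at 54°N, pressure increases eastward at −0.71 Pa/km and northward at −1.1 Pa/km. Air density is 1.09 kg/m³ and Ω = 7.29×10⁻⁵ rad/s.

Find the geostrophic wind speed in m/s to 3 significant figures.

10.2 m/s

Coriolis parameter at 54°N:
f = 2Ω sin φ = 2 × 7.29×10⁻⁵ × sin 54° = 1.18×10⁻⁴ s⁻¹
Component geostrophic relations (x east, y north):
u_g = −(1/(fρ)) ∂P/∂y,  v_g = (1/(fρ)) ∂P/∂x
u_g = −(−1.1×10⁻³)/(1.18×10⁻⁴ × 1.09) = 8.56 m/s;  v_g = (−0.71×10⁻³)/(1.18×10⁻⁴ × 1.09) = −5.52 m/s
|V_g| = √(u_g² + v_g²) = 10.2 m/s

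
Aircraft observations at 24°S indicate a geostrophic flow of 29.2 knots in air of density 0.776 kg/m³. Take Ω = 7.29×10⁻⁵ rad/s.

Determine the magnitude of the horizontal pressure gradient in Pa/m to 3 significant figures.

6.91×10⁻⁴ Pa/m

Coriolis parameter at 24°S:
f = 2Ω sin φ = 2 × 7.29×10⁻⁵ × sin 24° = 5.93×10⁻⁵ s⁻¹
Wind speed in SI: 29.2 knots = 15.0 m/s
Geostrophic balance rearranged: |∂P/∂n| = f ρ V_g
|∂P/∂n| = 5.93×10⁻⁵ × 0.776 × 15.0 = 6.91×10⁻⁴ Pa/m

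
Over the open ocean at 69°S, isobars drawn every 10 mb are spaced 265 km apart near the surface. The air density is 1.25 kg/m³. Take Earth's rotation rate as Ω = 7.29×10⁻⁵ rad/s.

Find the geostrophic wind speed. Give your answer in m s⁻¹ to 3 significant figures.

Coriolis parameter at 69°S:
f = 2Ω sin φ = 2 × 7.29×10⁻⁵ × sin 69° = 1.36×10⁻⁴ s⁻¹
Pressure gradient: |∂P/∂n| = 1000 Pa / 265000 m = 3.77×10⁻³ Pa/m
Geostrophic balance (pressure-gradient force = Coriolis force):
V_g = (1/(fρ)) |∂P/∂n| = 3.77×10⁻³ / (1.36×10⁻⁴ × 1.25) = 22.2 m/s

22.2 m s⁻¹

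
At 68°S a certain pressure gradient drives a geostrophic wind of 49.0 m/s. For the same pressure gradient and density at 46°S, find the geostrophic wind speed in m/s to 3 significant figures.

With the same pressure gradient and density, V_g ∝ 1/f ∝ 1/sin φ.
V₂ = V₁ · sin φ₁ / sin φ₂ = 49.0 × sin 68° / sin 46°
V₂ = 49.0 × 0.9272/0.7193 = 63.2 m/s

63.2 m/s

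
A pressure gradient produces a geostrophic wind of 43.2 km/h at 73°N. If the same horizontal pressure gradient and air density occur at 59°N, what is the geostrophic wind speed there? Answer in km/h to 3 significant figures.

48.2 km/h

With the same pressure gradient and density, V_g ∝ 1/f ∝ 1/sin φ.
V₂ = V₁ · sin φ₁ / sin φ₂ = 43.2 × sin 73° / sin 59°
V₂ = 43.2 × 0.9563/0.8572 = 48.2 km/h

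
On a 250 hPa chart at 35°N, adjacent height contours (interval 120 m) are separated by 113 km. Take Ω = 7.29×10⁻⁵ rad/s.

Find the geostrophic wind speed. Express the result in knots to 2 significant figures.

240 knots

Coriolis parameter at 35°N:
f = 2Ω sin φ = 2 × 7.29×10⁻⁵ × sin 35° = 8.36×10⁻⁵ s⁻¹
Height gradient: |∂Z/∂n| = 120 m / 113000 m = 1.06×10⁻³
On a pressure surface, geostrophic balance gives V_g = (g/f)|∂Z/∂n|:
V_g = 9.81 × 1.06×10⁻³ / 8.36×10⁻⁵ = 125 m/s
Converting: 125 m/s × 1.944 = 240 knots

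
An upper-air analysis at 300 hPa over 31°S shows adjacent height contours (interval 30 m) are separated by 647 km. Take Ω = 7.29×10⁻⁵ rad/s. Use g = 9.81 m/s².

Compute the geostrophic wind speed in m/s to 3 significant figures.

6.06 m/s

Coriolis parameter at 31°S:
f = 2Ω sin φ = 2 × 7.29×10⁻⁵ × sin 31° = 7.51×10⁻⁵ s⁻¹
Height gradient: |∂Z/∂n| = 30 m / 647000 m = 4.64×10⁻⁵
On a pressure surface, geostrophic balance gives V_g = (g/f)|∂Z/∂n|:
V_g = 9.81 × 4.64×10⁻⁵ / 7.51×10⁻⁵ = 6.06 m/s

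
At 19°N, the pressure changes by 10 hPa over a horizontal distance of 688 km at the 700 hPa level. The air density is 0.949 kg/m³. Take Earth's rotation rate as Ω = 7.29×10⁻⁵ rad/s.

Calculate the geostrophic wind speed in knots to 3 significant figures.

62.7 knots

Coriolis parameter at 19°N:
f = 2Ω sin φ = 2 × 7.29×10⁻⁵ × sin 19° = 4.75×10⁻⁵ s⁻¹
Pressure gradient: |∂P/∂n| = 1000 Pa / 688000 m = 1.45×10⁻³ Pa/m
Geostrophic balance (pressure-gradient force = Coriolis force):
V_g = (1/(fρ)) |∂P/∂n| = 1.45×10⁻³ / (4.75×10⁻⁵ × 0.949) = 32.3 m/s
Converting: 32.3 m/s × 1.944 = 62.7 knots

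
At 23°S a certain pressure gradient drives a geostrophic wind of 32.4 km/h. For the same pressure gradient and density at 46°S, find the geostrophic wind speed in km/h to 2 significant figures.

18 km/h

With the same pressure gradient and density, V_g ∝ 1/f ∝ 1/sin φ.
V₂ = V₁ · sin φ₁ / sin φ₂ = 32.4 × sin 23° / sin 46°
V₂ = 32.4 × 0.3907/0.7193 = 18 km/h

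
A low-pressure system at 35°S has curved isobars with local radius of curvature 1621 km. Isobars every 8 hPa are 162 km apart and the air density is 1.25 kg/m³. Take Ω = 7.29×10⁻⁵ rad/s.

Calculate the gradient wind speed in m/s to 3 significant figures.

Coriolis parameter at 35°S:
f = 2Ω sin φ = 2 × 7.29×10⁻⁵ × sin 35° = 8.36×10⁻⁵ s⁻¹
Pressure gradient: |∂P/∂n| = 800 Pa / 162000 m = 4.94×10⁻³ Pa/m
Geostrophic speed: V_g = |∂P/∂n|/(fρ) = 4.94×10⁻³/(8.36×10⁻⁵ × 1.25) = 47.2 m/s
Around a low, centrifugal force acts outward with Coriolis, so pressure-gradient force balances both:
(1/ρ)|∂P/∂n| = fV + V²/R  →  V² + fR·V − fR·V_g = 0
With fR = 8.36×10⁻⁵ × 1621×10³ m = 136 m/s:
V = [−fR + √((fR)² + 4 fR V_g)]/2 = [−136 + √(136² + 4×136×47.2)]/2 = 37.1 m/s
Subgeostrophic (V < V_g = 47.2 m/s), as expected around a low.

37.1 m/s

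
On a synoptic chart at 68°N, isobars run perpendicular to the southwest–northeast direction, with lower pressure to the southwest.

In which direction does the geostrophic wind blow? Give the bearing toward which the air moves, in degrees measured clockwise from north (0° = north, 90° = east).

315°

The pressure-gradient force points toward the southwest (bearing 225°).
Geostrophic balance: in the Northern Hemisphere the Coriolis force deflects motion to the right, so the geostrophic wind blows 90° to the right of the pressure-gradient force (low pressure on the left).
Rotating 225° by 90° clockwise gives 315° — the wind blows toward the northwest.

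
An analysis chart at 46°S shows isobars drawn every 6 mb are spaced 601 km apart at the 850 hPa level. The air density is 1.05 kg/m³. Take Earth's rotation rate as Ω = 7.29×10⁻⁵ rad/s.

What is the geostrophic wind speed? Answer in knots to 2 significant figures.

Coriolis parameter at 46°S:
f = 2Ω sin φ = 2 × 7.29×10⁻⁵ × sin 46° = 1.05×10⁻⁴ s⁻¹
Pressure gradient: |∂P/∂n| = 600 Pa / 601000 m = 9.98×10⁻⁴ Pa/m
Geostrophic balance (pressure-gradient force = Coriolis force):
V_g = (1/(fρ)) |∂P/∂n| = 9.98×10⁻⁴ / (1.05×10⁻⁴ × 1.05) = 9.07 m/s
Converting: 9.07 m/s × 1.944 = 18 knots

18 knots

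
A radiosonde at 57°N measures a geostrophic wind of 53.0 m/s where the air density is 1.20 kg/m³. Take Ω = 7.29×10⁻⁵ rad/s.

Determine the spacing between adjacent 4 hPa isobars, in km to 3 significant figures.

Coriolis parameter at 57°N:
f = 2Ω sin φ = 2 × 7.29×10⁻⁵ × sin 57° = 1.22×10⁻⁴ s⁻¹
Geostrophic balance rearranged: |∂P/∂n| = f ρ V_g
|∂P/∂n| = 1.22×10⁻⁴ × 1.20 × 53.0 = 7.78×10⁻³ Pa/m
Isobar spacing: Δn = ΔP/|∂P/∂n| = 400 Pa / 7.78×10⁻³ Pa/m = 51434 m ≈ 51.4 km

51.4 km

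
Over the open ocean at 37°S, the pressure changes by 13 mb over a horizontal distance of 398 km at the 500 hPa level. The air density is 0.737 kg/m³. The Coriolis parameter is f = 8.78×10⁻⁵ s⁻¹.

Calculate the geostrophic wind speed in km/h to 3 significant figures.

Pressure gradient: |∂P/∂n| = 1300 Pa / 398000 m = 3.27×10⁻³ Pa/m
Geostrophic balance (pressure-gradient force = Coriolis force):
V_g = (1/(fρ)) |∂P/∂n| = 3.27×10⁻³ / (8.78×10⁻⁵ × 0.737) = 50.5 m/s
Converting: 50.5 m/s × 3.6 = 182 km/h

182 km/h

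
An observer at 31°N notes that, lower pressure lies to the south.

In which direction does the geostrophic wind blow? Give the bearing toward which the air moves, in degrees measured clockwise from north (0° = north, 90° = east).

270°

The pressure-gradient force points toward the south (bearing 180°).
Geostrophic balance: in the Northern Hemisphere the Coriolis force deflects motion to the right, so the geostrophic wind blows 90° to the right of the pressure-gradient force (low pressure on the left).
Rotating 180° by 90° clockwise gives 270° — the wind blows toward the west.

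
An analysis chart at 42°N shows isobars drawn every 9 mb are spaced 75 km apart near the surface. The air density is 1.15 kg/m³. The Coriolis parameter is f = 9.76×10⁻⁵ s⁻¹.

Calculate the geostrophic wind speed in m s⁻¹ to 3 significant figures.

107 m s⁻¹

Pressure gradient: |∂P/∂n| = 900 Pa / 75000 m = 1.20×10⁻² Pa/m
Geostrophic balance (pressure-gradient force = Coriolis force):
V_g = (1/(fρ)) |∂P/∂n| = 1.20×10⁻² / (9.76×10⁻⁵ × 1.15) = 107 m/s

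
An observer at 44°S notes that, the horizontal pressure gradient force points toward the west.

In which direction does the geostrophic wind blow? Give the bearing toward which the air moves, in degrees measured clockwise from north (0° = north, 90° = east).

The pressure-gradient force points toward the west (bearing 270°).
Geostrophic balance: in the Southern Hemisphere the Coriolis force deflects motion to the left, so the geostrophic wind blows 90° to the left of the pressure-gradient force (low pressure on the right).
Rotating 270° by 90° counterclockwise gives 180° — the wind blows toward the south.

180°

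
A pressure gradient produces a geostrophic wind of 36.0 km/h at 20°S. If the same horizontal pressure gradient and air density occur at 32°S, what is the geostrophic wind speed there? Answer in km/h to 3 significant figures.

23.2 km/h

With the same pressure gradient and density, V_g ∝ 1/f ∝ 1/sin φ.
V₂ = V₁ · sin φ₁ / sin φ₂ = 36.0 × sin 20° / sin 32°
V₂ = 36.0 × 0.3420/0.5299 = 23.2 km/h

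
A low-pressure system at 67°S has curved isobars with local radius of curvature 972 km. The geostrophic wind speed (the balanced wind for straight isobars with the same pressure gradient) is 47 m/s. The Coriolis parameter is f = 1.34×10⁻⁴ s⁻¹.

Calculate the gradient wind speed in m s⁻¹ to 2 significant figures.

Around a low, centrifugal force acts outward with Coriolis, so pressure-gradient force balances both:
(1/ρ)|∂P/∂n| = fV + V²/R  →  V² + fR·V − fR·V_g = 0
With fR = 1.34×10⁻⁴ × 972×10³ m = 130 m/s:
V = [−fR + √((fR)² + 4 fR V_g)]/2 = [−130 + √(130² + 4×130×47)]/2 = 36.7 m/s
Subgeostrophic (V < V_g = 47 m/s), as expected around a low.

37 m s⁻¹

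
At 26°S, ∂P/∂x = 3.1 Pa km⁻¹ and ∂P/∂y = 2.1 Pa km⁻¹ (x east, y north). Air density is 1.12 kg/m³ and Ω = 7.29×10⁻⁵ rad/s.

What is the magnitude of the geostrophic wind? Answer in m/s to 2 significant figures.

Coriolis parameter at 26°S:
f = 2Ω sin φ = 2 × 7.29×10⁻⁵ × sin 26° = 6.39×10⁻⁵ s⁻¹
In the Southern Hemisphere f is negative: f = −6.39×10⁻⁵ s⁻¹.
Component geostrophic relations (x east, y north):
u_g = −(1/(fρ)) ∂P/∂y,  v_g = (1/(fρ)) ∂P/∂x
u_g = −(2.1×10⁻³)/(−6.39×10⁻⁵ × 1.12) = 29.3 m/s;  v_g = (3.1×10⁻³)/(−6.39×10⁻⁵ × 1.12) = −43.3 m/s
|V_g| = √(u_g² + v_g²) = 52.3 m/s

52 m/s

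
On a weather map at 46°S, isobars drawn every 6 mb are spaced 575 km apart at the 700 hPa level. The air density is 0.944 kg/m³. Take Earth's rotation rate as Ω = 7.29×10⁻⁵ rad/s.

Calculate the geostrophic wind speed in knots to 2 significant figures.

Coriolis parameter at 46°S:
f = 2Ω sin φ = 2 × 7.29×10⁻⁵ × sin 46° = 1.05×10⁻⁴ s⁻¹
Pressure gradient: |∂P/∂n| = 600 Pa / 575000 m = 1.04×10⁻³ Pa/m
Geostrophic balance (pressure-gradient force = Coriolis force):
V_g = (1/(fρ)) |∂P/∂n| = 1.04×10⁻³ / (1.05×10⁻⁴ × 0.944) = 10.5 m/s
Converting: 10.5 m/s × 1.944 = 20 knots

20 knots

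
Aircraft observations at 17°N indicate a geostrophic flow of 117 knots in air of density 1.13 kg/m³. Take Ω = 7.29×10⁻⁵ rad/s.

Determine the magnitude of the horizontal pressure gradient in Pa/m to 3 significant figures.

Coriolis parameter at 17°N:
f = 2Ω sin φ = 2 × 7.29×10⁻⁵ × sin 17° = 4.26×10⁻⁵ s⁻¹
Wind speed in SI: 117 knots = 60.2 m/s
Geostrophic balance rearranged: |∂P/∂n| = f ρ V_g
|∂P/∂n| = 4.26×10⁻⁵ × 1.13 × 60.2 = 2.90×10⁻³ Pa/m

2.90×10⁻³ Pa/m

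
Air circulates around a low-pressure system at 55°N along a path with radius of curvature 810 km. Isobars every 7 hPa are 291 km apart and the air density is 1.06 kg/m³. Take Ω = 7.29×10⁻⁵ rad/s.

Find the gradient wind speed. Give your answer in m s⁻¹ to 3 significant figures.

16.3 m s⁻¹

Coriolis parameter at 55°N:
f = 2Ω sin φ = 2 × 7.29×10⁻⁵ × sin 55° = 1.19×10⁻⁴ s⁻¹
Pressure gradient: |∂P/∂n| = 700 Pa / 291000 m = 2.41×10⁻³ Pa/m
Geostrophic speed: V_g = |∂P/∂n|/(fρ) = 2.41×10⁻³/(1.19×10⁻⁴ × 1.06) = 19.0 m/s
Around a low, centrifugal force acts outward with Coriolis, so pressure-gradient force balances both:
(1/ρ)|∂P/∂n| = fV + V²/R  →  V² + fR·V − fR·V_g = 0
With fR = 1.19×10⁻⁴ × 810×10³ m = 96.7 m/s:
V = [−fR + √((fR)² + 4 fR V_g)]/2 = [−96.7 + √(96.7² + 4×96.7×19)]/2 = 16.3 m/s
Subgeostrophic (V < V_g = 19 m/s), as expected around a low.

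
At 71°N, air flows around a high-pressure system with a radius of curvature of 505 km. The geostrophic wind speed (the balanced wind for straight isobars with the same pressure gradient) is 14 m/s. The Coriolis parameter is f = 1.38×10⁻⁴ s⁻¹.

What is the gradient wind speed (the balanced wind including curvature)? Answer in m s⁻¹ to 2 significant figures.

Around a high, pressure-gradient force acts outward with centrifugal, so Coriolis balances both:
fV = (1/ρ)|∂P/∂n| + V²/R  →  V² − fR·V + fR·V_g = 0
With fR = 1.38×10⁻⁴ × 505×10³ m = 69.7 m/s:
V = [fR − √((fR)² − 4 fR V_g)]/2 = [69.7 − √(69.7² − 4×69.7×14)]/2 = 19.4 m/s
Supergeostrophic (V > V_g = 14 m/s), as expected around a high.

19 m s⁻¹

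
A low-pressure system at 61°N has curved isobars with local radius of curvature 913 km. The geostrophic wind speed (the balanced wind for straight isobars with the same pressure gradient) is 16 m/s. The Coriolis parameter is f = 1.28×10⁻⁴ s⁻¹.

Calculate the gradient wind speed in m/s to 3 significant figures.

Around a low, centrifugal force acts outward with Coriolis, so pressure-gradient force balances both:
(1/ρ)|∂P/∂n| = fV + V²/R  →  V² + fR·V − fR·V_g = 0
With fR = 1.28×10⁻⁴ × 913×10³ m = 117 m/s:
V = [−fR + √((fR)² + 4 fR V_g)]/2 = [−117 + √(117² + 4×117×16)]/2 = 14.3 m/s
Subgeostrophic (V < V_g = 16 m/s), as expected around a low.

14.3 m/s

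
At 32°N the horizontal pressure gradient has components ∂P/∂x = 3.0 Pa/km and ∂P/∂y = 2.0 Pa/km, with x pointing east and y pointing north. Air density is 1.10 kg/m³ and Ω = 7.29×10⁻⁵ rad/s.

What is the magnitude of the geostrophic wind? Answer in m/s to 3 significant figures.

42.4 m/s

Coriolis parameter at 32°N:
f = 2Ω sin φ = 2 × 7.29×10⁻⁵ × sin 32° = 7.73×10⁻⁵ s⁻¹
Component geostrophic relations (x east, y north):
u_g = −(1/(fρ)) ∂P/∂y,  v_g = (1/(fρ)) ∂P/∂x
u_g = −(2.0×10⁻³)/(7.73×10⁻⁵ × 1.10) = −23.5 m/s;  v_g = (3.0×10⁻³)/(7.73×10⁻⁵ × 1.10) = 35.3 m/s
|V_g| = √(u_g² + v_g²) = 42.4 m/s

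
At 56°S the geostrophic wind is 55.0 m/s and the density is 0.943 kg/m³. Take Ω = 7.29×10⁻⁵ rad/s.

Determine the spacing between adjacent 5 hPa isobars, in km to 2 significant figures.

Coriolis parameter at 56°S:
f = 2Ω sin φ = 2 × 7.29×10⁻⁵ × sin 56° = 1.21×10⁻⁴ s⁻¹
Geostrophic balance rearranged: |∂P/∂n| = f ρ V_g
|∂P/∂n| = 1.21×10⁻⁴ × 0.943 × 55.0 = 6.27×10⁻³ Pa/m
Isobar spacing: Δn = ΔP/|∂P/∂n| = 500 Pa / 6.27×10⁻³ Pa/m = 79756 m ≈ 80 km

80 km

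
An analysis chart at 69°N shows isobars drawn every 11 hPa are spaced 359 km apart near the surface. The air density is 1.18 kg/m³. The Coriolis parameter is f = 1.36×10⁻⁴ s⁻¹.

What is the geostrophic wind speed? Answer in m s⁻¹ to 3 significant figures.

Pressure gradient: |∂P/∂n| = 1100 Pa / 359000 m = 3.06×10⁻³ Pa/m
Geostrophic balance (pressure-gradient force = Coriolis force):
V_g = (1/(fρ)) |∂P/∂n| = 3.06×10⁻³ / (1.36×10⁻⁴ × 1.18) = 19.1 m/s

19.1 m s⁻¹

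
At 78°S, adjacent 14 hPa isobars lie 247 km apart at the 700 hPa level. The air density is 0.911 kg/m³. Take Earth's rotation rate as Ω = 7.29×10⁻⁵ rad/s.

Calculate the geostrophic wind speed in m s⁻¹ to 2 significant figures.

Coriolis parameter at 78°S:
f = 2Ω sin φ = 2 × 7.29×10⁻⁵ × sin 78° = 1.43×10⁻⁴ s⁻¹
Pressure gradient: |∂P/∂n| = 1400 Pa / 247000 m = 5.67×10⁻³ Pa/m
Geostrophic balance (pressure-gradient force = Coriolis force):
V_g = (1/(fρ)) |∂P/∂n| = 5.67×10⁻³ / (1.43×10⁻⁴ × 0.911) = 43.6 m/s

44 m s⁻¹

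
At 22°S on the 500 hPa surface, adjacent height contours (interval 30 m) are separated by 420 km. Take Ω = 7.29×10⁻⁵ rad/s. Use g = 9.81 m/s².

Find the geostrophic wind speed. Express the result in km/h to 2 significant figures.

Coriolis parameter at 22°S:
f = 2Ω sin φ = 2 × 7.29×10⁻⁵ × sin 22° = 5.46×10⁻⁵ s⁻¹
Height gradient: |∂Z/∂n| = 30 m / 420000 m = 7.14×10⁻⁵
On a pressure surface, geostrophic balance gives V_g = (g/f)|∂Z/∂n|:
V_g = 9.81 × 7.14×10⁻⁵ / 5.46×10⁻⁵ = 12.8 m/s
Converting: 12.8 m/s × 3.6 = 46 km/h

46 km/h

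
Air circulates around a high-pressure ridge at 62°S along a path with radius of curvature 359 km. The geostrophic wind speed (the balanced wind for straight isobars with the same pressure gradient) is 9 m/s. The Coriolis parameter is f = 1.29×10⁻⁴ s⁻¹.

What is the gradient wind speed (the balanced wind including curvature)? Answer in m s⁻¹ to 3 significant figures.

12.2 m s⁻¹

Around a high, pressure-gradient force acts outward with centrifugal, so Coriolis balances both:
fV = (1/ρ)|∂P/∂n| + V²/R  →  V² − fR·V + fR·V_g = 0
With fR = 1.29×10⁻⁴ × 359×10³ m = 46.3 m/s:
V = [fR − √((fR)² − 4 fR V_g)]/2 = [46.3 − √(46.3² − 4×46.3×9)]/2 = 12.2 m/s
Supergeostrophic (V > V_g = 9 m/s), as expected around a high.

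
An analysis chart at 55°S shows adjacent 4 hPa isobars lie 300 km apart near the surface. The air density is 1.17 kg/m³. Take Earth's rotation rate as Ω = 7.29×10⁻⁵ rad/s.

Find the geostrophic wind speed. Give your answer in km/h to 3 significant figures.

Coriolis parameter at 55°S:
f = 2Ω sin φ = 2 × 7.29×10⁻⁵ × sin 55° = 1.19×10⁻⁴ s⁻¹
Pressure gradient: |∂P/∂n| = 400 Pa / 300000 m = 1.33×10⁻³ Pa/m
Geostrophic balance (pressure-gradient force = Coriolis force):
V_g = (1/(fρ)) |∂P/∂n| = 1.33×10⁻³ / (1.19×10⁻⁴ × 1.17) = 9.54 m/s
Converting: 9.54 m/s × 3.6 = 34.4 km/h

34.4 km/h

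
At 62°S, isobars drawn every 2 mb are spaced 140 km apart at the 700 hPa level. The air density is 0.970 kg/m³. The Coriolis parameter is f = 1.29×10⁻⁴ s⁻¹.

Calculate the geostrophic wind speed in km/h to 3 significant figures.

41.1 km/h

Pressure gradient: |∂P/∂n| = 200 Pa / 140000 m = 1.43×10⁻³ Pa/m
Geostrophic balance (pressure-gradient force = Coriolis force):
V_g = (1/(fρ)) |∂P/∂n| = 1.43×10⁻³ / (1.29×10⁻⁴ × 0.970) = 11.4 m/s
Converting: 11.4 m/s × 3.6 = 41.1 km/h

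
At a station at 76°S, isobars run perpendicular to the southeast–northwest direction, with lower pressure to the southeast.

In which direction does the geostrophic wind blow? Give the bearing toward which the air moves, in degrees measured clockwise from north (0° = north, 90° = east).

045°

The pressure-gradient force points toward the southeast (bearing 135°).
Geostrophic balance: in the Southern Hemisphere the Coriolis force deflects motion to the left, so the geostrophic wind blows 90° to the left of the pressure-gradient force (low pressure on the right).
Rotating 135° by 90° counterclockwise gives 045° — the wind blows toward the northeast.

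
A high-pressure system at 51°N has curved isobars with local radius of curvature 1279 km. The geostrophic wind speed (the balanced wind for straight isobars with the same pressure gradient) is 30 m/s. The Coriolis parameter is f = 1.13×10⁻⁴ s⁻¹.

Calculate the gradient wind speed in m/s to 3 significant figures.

Around a high, pressure-gradient force acts outward with centrifugal, so Coriolis balances both:
fV = (1/ρ)|∂P/∂n| + V²/R  →  V² − fR·V + fR·V_g = 0
With fR = 1.13×10⁻⁴ × 1279×10³ m = 145 m/s:
V = [fR − √((fR)² − 4 fR V_g)]/2 = [145 − √(145² − 4×145×30)]/2 = 42.5 m/s
Supergeostrophic (V > V_g = 30 m/s), as expected around a high.

42.5 m/s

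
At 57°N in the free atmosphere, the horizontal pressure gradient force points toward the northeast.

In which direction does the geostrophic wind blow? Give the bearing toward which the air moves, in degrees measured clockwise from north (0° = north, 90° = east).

The pressure-gradient force points toward the northeast (bearing 045°).
Geostrophic balance: in the Northern Hemisphere the Coriolis force deflects motion to the right, so the geostrophic wind blows 90° to the right of the pressure-gradient force (low pressure on the left).
Rotating 045° by 90° clockwise gives 135° — the wind blows toward the southeast.

135°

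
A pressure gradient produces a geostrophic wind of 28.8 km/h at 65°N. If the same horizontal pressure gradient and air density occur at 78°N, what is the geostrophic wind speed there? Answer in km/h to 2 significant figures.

27 km/h

With the same pressure gradient and density, V_g ∝ 1/f ∝ 1/sin φ.
V₂ = V₁ · sin φ₁ / sin φ₂ = 28.8 × sin 65° / sin 78°
V₂ = 28.8 × 0.9063/0.9781 = 27 km/h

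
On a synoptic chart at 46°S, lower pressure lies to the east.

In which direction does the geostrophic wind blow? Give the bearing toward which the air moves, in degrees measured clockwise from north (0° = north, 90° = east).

000°

The pressure-gradient force points toward the east (bearing 090°).
Geostrophic balance: in the Southern Hemisphere the Coriolis force deflects motion to the left, so the geostrophic wind blows 90° to the left of the pressure-gradient force (low pressure on the right).
Rotating 090° by 90° counterclockwise gives 000° — the wind blows toward the north.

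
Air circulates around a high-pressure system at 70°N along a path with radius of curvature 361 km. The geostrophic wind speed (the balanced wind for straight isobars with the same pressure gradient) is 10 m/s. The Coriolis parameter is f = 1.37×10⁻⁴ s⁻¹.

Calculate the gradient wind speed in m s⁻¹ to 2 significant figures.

Around a high, pressure-gradient force acts outward with centrifugal, so Coriolis balances both:
fV = (1/ρ)|∂P/∂n| + V²/R  →  V² − fR·V + fR·V_g = 0
With fR = 1.37×10⁻⁴ × 361×10³ m = 49.5 m/s:
V = [fR − √((fR)² − 4 fR V_g)]/2 = [49.5 − √(49.5² − 4×49.5×10)]/2 = 13.9 m/s
Supergeostrophic (V > V_g = 10 m/s), as expected around a high.

14 m s⁻¹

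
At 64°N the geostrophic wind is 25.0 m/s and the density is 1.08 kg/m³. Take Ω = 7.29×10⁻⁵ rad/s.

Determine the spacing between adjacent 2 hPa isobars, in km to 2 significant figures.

Coriolis parameter at 64°N:
f = 2Ω sin φ = 2 × 7.29×10⁻⁵ × sin 64° = 1.31×10⁻⁴ s⁻¹
Geostrophic balance rearranged: |∂P/∂n| = f ρ V_g
|∂P/∂n| = 1.31×10⁻⁴ × 1.08 × 25.0 = 3.54×10⁻³ Pa/m
Isobar spacing: Δn = ΔP/|∂P/∂n| = 200 Pa / 3.54×10⁻³ Pa/m = 56526 m ≈ 57 km

57 km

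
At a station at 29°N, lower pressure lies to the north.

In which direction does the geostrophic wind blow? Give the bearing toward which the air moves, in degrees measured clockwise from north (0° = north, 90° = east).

The pressure-gradient force points toward the north (bearing 000°).
Geostrophic balance: in the Northern Hemisphere the Coriolis force deflects motion to the right, so the geostrophic wind blows 90° to the right of the pressure-gradient force (low pressure on the left).
Rotating 000° by 90° clockwise gives 090° — the wind blows toward the east.

090°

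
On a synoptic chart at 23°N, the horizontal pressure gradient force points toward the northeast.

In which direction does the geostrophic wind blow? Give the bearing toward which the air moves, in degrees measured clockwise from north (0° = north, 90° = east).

The pressure-gradient force points toward the northeast (bearing 045°).
Geostrophic balance: in the Northern Hemisphere the Coriolis force deflects motion to the right, so the geostrophic wind blows 90° to the right of the pressure-gradient force (low pressure on the left).
Rotating 045° by 90° clockwise gives 135° — the wind blows toward the southeast.

135°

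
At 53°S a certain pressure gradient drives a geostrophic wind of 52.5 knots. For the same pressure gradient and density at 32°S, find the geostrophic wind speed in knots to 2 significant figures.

With the same pressure gradient and density, V_g ∝ 1/f ∝ 1/sin φ.
V₂ = V₁ · sin φ₁ / sin φ₂ = 52.5 × sin 53° / sin 32°
V₂ = 52.5 × 0.7986/0.5299 = 79 knots

79 knots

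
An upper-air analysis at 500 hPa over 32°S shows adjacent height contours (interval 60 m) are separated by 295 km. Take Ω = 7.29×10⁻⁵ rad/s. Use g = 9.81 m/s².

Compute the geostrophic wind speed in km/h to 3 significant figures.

Coriolis parameter at 32°S:
f = 2Ω sin φ = 2 × 7.29×10⁻⁵ × sin 32° = 7.73×10⁻⁵ s⁻¹
Height gradient: |∂Z/∂n| = 60 m / 295000 m = 2.03×10⁻⁴
On a pressure surface, geostrophic balance gives V_g = (g/f)|∂Z/∂n|:
V_g = 9.81 × 2.03×10⁻⁴ / 7.73×10⁻⁵ = 25.8 m/s
Converting: 25.8 m/s × 3.6 = 93.0 km/h

93.0 km/h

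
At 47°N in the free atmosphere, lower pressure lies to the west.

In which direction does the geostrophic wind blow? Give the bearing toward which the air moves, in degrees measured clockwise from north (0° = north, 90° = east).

The pressure-gradient force points toward the west (bearing 270°).
Geostrophic balance: in the Northern Hemisphere the Coriolis force deflects motion to the right, so the geostrophic wind blows 90° to the right of the pressure-gradient force (low pressure on the left).
Rotating 270° by 90° clockwise gives 000° — the wind blows toward the north.

000°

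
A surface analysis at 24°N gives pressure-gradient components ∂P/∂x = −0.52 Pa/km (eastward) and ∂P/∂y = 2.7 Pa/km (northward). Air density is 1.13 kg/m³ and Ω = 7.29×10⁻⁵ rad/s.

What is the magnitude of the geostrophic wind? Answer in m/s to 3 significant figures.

Coriolis parameter at 24°N:
f = 2Ω sin φ = 2 × 7.29×10⁻⁵ × sin 24° = 5.93×10⁻⁵ s⁻¹
Component geostrophic relations (x east, y north):
u_g = −(1/(fρ)) ∂P/∂y,  v_g = (1/(fρ)) ∂P/∂x
u_g = −(2.7×10⁻³)/(5.93×10⁻⁵ × 1.13) = −40.3 m/s;  v_g = (−0.52×10⁻³)/(5.93×10⁻⁵ × 1.13) = −7.76 m/s
|V_g| = √(u_g² + v_g²) = 41.0 m/s

41.0 m/s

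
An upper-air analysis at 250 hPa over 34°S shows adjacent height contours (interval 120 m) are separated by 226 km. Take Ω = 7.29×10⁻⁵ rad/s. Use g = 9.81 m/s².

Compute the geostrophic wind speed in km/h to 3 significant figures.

Coriolis parameter at 34°S:
f = 2Ω sin φ = 2 × 7.29×10⁻⁵ × sin 34° = 8.15×10⁻⁵ s⁻¹
Height gradient: |∂Z/∂n| = 120 m / 226000 m = 5.31×10⁻⁴
On a pressure surface, geostrophic balance gives V_g = (g/f)|∂Z/∂n|:
V_g = 9.81 × 5.31×10⁻⁴ / 8.15×10⁻⁵ = 63.9 m/s
Converting: 63.9 m/s × 3.6 = 230 km/h

230 km/h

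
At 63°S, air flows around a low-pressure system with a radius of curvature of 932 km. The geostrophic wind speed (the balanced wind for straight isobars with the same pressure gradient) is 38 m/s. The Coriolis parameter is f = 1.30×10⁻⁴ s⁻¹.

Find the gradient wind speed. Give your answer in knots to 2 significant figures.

Around a low, centrifugal force acts outward with Coriolis, so pressure-gradient force balances both:
(1/ρ)|∂P/∂n| = fV + V²/R  →  V² + fR·V − fR·V_g = 0
With fR = 1.30×10⁻⁴ × 932×10³ m = 121 m/s:
V = [−fR + √((fR)² + 4 fR V_g)]/2 = [−121 + √(121² + 4×121×38)]/2 = 30.4 m/s
Subgeostrophic (V < V_g = 38 m/s), as expected around a low.
Converting: 30.4 m/s × 1.944 = 59 knots

59 knots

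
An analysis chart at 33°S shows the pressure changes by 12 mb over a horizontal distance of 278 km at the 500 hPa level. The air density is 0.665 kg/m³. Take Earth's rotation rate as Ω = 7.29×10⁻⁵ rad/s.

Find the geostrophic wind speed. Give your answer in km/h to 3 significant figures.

294 km/h

Coriolis parameter at 33°S:
f = 2Ω sin φ = 2 × 7.29×10⁻⁵ × sin 33° = 7.94×10⁻⁵ s⁻¹
Pressure gradient: |∂P/∂n| = 1200 Pa / 278000 m = 4.32×10⁻³ Pa/m
Geostrophic balance (pressure-gradient force = Coriolis force):
V_g = (1/(fρ)) |∂P/∂n| = 4.32×10⁻³ / (7.94×10⁻⁵ × 0.665) = 81.7 m/s
Converting: 81.7 m/s × 3.6 = 294 km/h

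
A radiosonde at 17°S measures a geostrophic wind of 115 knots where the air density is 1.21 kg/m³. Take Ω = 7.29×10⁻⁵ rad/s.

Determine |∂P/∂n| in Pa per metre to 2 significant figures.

3.1×10⁻³ Pa/m

Coriolis parameter at 17°S:
f = 2Ω sin φ = 2 × 7.29×10⁻⁵ × sin 17° = 4.26×10⁻⁵ s⁻¹
Wind speed in SI: 115 knots = 59.2 m/s
Geostrophic balance rearranged: |∂P/∂n| = f ρ V_g
|∂P/∂n| = 4.26×10⁻⁵ × 1.21 × 59.2 = 3.05×10⁻³ Pa/m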